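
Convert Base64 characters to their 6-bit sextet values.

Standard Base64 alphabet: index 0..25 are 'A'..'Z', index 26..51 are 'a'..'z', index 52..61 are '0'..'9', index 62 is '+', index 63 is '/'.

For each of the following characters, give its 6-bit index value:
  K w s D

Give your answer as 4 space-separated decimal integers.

'K': A..Z range, ord('K') − ord('A') = 10
'w': a..z range, 26 + ord('w') − ord('a') = 48
's': a..z range, 26 + ord('s') − ord('a') = 44
'D': A..Z range, ord('D') − ord('A') = 3

Answer: 10 48 44 3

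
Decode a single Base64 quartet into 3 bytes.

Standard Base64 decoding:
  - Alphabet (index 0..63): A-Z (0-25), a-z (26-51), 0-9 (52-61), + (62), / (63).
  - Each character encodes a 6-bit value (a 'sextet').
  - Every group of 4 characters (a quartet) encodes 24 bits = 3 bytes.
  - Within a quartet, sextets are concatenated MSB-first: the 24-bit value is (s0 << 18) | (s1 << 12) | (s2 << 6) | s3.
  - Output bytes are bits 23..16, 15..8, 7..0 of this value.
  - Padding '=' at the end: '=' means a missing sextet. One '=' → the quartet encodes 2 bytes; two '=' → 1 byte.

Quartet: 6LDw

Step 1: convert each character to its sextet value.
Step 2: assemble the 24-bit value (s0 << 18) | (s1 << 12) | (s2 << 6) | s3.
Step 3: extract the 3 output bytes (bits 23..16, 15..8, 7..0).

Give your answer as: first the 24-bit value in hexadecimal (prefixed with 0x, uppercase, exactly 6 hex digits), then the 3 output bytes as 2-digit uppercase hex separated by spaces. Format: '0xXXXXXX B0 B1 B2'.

Sextets: 6=58, L=11, D=3, w=48
24-bit: (58<<18) | (11<<12) | (3<<6) | 48
      = 0xE80000 | 0x00B000 | 0x0000C0 | 0x000030
      = 0xE8B0F0
Bytes: (v>>16)&0xFF=E8, (v>>8)&0xFF=B0, v&0xFF=F0

Answer: 0xE8B0F0 E8 B0 F0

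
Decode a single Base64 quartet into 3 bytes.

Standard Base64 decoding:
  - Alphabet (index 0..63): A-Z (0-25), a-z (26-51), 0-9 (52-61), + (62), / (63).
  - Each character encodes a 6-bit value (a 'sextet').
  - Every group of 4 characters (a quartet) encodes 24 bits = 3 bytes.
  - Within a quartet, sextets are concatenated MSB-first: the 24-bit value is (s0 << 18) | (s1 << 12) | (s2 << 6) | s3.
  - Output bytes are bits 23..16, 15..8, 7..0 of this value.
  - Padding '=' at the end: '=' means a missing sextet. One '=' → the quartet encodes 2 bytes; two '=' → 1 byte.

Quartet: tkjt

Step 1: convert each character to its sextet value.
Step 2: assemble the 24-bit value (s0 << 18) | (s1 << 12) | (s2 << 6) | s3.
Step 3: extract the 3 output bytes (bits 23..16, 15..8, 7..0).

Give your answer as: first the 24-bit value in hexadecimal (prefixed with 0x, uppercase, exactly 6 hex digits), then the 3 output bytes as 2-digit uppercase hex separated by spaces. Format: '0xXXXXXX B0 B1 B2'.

Answer: 0xB648ED B6 48 ED

Derivation:
Sextets: t=45, k=36, j=35, t=45
24-bit: (45<<18) | (36<<12) | (35<<6) | 45
      = 0xB40000 | 0x024000 | 0x0008C0 | 0x00002D
      = 0xB648ED
Bytes: (v>>16)&0xFF=B6, (v>>8)&0xFF=48, v&0xFF=ED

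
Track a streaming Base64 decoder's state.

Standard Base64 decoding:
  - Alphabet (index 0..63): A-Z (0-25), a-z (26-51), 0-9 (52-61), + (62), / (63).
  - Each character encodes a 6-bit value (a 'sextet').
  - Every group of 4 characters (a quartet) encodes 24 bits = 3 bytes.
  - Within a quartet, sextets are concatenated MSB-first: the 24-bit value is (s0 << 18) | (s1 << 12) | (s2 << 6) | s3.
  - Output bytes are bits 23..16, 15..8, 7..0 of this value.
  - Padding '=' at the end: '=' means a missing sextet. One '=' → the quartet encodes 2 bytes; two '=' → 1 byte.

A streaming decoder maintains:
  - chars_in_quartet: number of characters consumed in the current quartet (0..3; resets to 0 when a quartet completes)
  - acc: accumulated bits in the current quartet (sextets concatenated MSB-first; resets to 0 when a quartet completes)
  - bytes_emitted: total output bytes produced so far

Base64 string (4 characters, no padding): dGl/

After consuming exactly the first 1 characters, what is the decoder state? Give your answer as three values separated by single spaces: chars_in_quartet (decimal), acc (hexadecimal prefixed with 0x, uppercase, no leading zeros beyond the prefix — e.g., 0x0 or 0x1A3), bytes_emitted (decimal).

After char 0 ('d'=29): chars_in_quartet=1 acc=0x1D bytes_emitted=0

Answer: 1 0x1D 0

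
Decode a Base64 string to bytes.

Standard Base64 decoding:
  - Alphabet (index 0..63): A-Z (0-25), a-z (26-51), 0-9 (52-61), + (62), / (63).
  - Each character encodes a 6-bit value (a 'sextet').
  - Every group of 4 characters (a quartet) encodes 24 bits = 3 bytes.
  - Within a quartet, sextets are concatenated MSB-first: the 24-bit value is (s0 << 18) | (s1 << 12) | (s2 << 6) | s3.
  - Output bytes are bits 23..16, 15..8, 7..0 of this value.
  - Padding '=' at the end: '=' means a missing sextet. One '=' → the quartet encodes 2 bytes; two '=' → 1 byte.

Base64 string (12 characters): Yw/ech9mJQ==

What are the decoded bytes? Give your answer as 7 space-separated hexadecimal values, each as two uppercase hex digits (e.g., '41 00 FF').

Answer: 63 0F DE 72 1F 66 25

Derivation:
After char 0 ('Y'=24): chars_in_quartet=1 acc=0x18 bytes_emitted=0
After char 1 ('w'=48): chars_in_quartet=2 acc=0x630 bytes_emitted=0
After char 2 ('/'=63): chars_in_quartet=3 acc=0x18C3F bytes_emitted=0
After char 3 ('e'=30): chars_in_quartet=4 acc=0x630FDE -> emit 63 0F DE, reset; bytes_emitted=3
After char 4 ('c'=28): chars_in_quartet=1 acc=0x1C bytes_emitted=3
After char 5 ('h'=33): chars_in_quartet=2 acc=0x721 bytes_emitted=3
After char 6 ('9'=61): chars_in_quartet=3 acc=0x1C87D bytes_emitted=3
After char 7 ('m'=38): chars_in_quartet=4 acc=0x721F66 -> emit 72 1F 66, reset; bytes_emitted=6
After char 8 ('J'=9): chars_in_quartet=1 acc=0x9 bytes_emitted=6
After char 9 ('Q'=16): chars_in_quartet=2 acc=0x250 bytes_emitted=6
Padding '==': partial quartet acc=0x250 -> emit 25; bytes_emitted=7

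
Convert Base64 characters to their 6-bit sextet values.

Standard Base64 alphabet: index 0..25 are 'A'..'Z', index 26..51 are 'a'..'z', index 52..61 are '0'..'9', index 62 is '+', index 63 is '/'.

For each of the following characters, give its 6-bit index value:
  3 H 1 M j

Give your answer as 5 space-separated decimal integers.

'3': 0..9 range, 52 + ord('3') − ord('0') = 55
'H': A..Z range, ord('H') − ord('A') = 7
'1': 0..9 range, 52 + ord('1') − ord('0') = 53
'M': A..Z range, ord('M') − ord('A') = 12
'j': a..z range, 26 + ord('j') − ord('a') = 35

Answer: 55 7 53 12 35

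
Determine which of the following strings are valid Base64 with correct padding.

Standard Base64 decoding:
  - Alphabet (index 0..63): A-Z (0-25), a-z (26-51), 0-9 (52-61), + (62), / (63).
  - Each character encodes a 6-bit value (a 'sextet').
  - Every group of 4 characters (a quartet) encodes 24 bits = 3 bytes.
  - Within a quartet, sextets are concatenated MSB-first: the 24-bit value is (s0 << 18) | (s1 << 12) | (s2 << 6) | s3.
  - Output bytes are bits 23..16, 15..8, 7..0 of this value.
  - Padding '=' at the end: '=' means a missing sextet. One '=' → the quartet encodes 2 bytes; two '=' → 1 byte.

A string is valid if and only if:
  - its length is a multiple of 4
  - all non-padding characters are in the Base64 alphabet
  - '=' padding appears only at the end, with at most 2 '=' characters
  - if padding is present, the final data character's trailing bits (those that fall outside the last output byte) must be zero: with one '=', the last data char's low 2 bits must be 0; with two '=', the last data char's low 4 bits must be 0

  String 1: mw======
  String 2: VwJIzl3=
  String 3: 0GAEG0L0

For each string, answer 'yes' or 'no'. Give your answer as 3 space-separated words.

Answer: no no yes

Derivation:
String 1: 'mw======' → invalid (6 pad chars (max 2))
String 2: 'VwJIzl3=' → invalid (bad trailing bits)
String 3: '0GAEG0L0' → valid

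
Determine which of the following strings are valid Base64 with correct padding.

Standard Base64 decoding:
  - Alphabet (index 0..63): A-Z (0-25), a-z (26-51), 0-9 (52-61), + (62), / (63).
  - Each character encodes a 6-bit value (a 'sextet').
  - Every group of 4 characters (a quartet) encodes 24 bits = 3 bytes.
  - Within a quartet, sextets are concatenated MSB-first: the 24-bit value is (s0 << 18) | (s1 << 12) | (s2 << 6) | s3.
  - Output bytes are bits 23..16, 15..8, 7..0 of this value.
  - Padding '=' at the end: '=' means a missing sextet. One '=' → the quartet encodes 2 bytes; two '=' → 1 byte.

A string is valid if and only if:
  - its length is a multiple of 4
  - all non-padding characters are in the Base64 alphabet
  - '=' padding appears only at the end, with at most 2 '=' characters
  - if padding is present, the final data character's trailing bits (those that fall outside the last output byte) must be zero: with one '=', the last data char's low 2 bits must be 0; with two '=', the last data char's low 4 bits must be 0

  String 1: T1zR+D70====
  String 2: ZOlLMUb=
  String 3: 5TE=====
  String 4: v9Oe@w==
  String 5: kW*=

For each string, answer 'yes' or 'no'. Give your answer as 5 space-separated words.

Answer: no no no no no

Derivation:
String 1: 'T1zR+D70====' → invalid (4 pad chars (max 2))
String 2: 'ZOlLMUb=' → invalid (bad trailing bits)
String 3: '5TE=====' → invalid (5 pad chars (max 2))
String 4: 'v9Oe@w==' → invalid (bad char(s): ['@'])
String 5: 'kW*=' → invalid (bad char(s): ['*'])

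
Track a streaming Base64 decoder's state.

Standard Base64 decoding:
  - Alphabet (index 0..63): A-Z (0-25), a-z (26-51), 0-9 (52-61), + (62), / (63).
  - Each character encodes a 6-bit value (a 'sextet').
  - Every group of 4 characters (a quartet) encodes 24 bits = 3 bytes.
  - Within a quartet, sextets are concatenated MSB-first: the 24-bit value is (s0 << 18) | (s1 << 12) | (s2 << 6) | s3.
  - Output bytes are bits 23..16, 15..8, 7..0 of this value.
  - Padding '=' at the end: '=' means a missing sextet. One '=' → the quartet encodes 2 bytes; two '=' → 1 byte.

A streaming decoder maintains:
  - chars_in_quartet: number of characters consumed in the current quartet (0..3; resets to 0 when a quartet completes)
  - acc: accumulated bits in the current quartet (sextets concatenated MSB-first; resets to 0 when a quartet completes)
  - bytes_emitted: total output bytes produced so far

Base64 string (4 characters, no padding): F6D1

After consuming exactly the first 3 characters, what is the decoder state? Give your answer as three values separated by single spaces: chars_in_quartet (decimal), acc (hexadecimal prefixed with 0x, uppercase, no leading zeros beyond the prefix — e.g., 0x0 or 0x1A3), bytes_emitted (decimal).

After char 0 ('F'=5): chars_in_quartet=1 acc=0x5 bytes_emitted=0
After char 1 ('6'=58): chars_in_quartet=2 acc=0x17A bytes_emitted=0
After char 2 ('D'=3): chars_in_quartet=3 acc=0x5E83 bytes_emitted=0

Answer: 3 0x5E83 0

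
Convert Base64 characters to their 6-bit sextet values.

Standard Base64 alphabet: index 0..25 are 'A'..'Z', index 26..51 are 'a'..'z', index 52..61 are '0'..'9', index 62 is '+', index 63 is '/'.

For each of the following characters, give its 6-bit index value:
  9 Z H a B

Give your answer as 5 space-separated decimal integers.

Answer: 61 25 7 26 1

Derivation:
'9': 0..9 range, 52 + ord('9') − ord('0') = 61
'Z': A..Z range, ord('Z') − ord('A') = 25
'H': A..Z range, ord('H') − ord('A') = 7
'a': a..z range, 26 + ord('a') − ord('a') = 26
'B': A..Z range, ord('B') − ord('A') = 1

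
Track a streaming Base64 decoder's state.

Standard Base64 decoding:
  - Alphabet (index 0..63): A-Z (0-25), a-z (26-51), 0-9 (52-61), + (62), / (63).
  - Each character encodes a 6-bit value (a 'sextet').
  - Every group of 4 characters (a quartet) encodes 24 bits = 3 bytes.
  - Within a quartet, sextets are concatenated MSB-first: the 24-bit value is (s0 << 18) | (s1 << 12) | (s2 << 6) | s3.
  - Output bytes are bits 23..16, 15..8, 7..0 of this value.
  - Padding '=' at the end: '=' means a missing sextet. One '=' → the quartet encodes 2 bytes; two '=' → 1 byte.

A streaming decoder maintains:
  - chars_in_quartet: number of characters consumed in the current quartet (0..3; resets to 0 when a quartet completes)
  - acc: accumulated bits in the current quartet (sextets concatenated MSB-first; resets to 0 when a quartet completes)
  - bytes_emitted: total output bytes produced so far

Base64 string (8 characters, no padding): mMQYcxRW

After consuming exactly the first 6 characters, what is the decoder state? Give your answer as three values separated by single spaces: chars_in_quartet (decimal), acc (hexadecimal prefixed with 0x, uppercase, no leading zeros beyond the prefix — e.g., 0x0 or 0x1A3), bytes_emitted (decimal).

After char 0 ('m'=38): chars_in_quartet=1 acc=0x26 bytes_emitted=0
After char 1 ('M'=12): chars_in_quartet=2 acc=0x98C bytes_emitted=0
After char 2 ('Q'=16): chars_in_quartet=3 acc=0x26310 bytes_emitted=0
After char 3 ('Y'=24): chars_in_quartet=4 acc=0x98C418 -> emit 98 C4 18, reset; bytes_emitted=3
After char 4 ('c'=28): chars_in_quartet=1 acc=0x1C bytes_emitted=3
After char 5 ('x'=49): chars_in_quartet=2 acc=0x731 bytes_emitted=3

Answer: 2 0x731 3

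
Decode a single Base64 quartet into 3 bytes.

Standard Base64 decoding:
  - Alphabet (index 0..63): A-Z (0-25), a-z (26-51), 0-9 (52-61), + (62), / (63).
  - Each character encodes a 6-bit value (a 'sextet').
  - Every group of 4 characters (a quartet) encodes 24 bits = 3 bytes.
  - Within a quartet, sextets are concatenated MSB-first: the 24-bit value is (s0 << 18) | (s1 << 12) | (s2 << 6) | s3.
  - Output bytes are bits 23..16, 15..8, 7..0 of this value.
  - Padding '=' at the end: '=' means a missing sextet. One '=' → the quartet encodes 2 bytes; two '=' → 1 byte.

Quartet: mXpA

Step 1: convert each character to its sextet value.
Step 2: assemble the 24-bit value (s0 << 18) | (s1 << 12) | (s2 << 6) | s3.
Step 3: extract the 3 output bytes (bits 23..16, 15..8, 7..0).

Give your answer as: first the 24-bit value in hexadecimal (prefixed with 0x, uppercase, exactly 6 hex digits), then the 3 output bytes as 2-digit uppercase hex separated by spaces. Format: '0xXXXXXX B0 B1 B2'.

Answer: 0x997A40 99 7A 40

Derivation:
Sextets: m=38, X=23, p=41, A=0
24-bit: (38<<18) | (23<<12) | (41<<6) | 0
      = 0x980000 | 0x017000 | 0x000A40 | 0x000000
      = 0x997A40
Bytes: (v>>16)&0xFF=99, (v>>8)&0xFF=7A, v&0xFF=40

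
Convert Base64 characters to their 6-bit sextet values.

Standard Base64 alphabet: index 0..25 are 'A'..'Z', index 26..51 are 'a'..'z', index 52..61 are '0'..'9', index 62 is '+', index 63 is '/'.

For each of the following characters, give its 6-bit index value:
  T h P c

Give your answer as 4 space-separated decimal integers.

'T': A..Z range, ord('T') − ord('A') = 19
'h': a..z range, 26 + ord('h') − ord('a') = 33
'P': A..Z range, ord('P') − ord('A') = 15
'c': a..z range, 26 + ord('c') − ord('a') = 28

Answer: 19 33 15 28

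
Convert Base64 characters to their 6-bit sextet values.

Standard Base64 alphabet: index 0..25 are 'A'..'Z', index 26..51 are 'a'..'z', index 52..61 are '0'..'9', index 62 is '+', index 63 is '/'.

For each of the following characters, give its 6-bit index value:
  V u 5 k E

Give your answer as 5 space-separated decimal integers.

Answer: 21 46 57 36 4

Derivation:
'V': A..Z range, ord('V') − ord('A') = 21
'u': a..z range, 26 + ord('u') − ord('a') = 46
'5': 0..9 range, 52 + ord('5') − ord('0') = 57
'k': a..z range, 26 + ord('k') − ord('a') = 36
'E': A..Z range, ord('E') − ord('A') = 4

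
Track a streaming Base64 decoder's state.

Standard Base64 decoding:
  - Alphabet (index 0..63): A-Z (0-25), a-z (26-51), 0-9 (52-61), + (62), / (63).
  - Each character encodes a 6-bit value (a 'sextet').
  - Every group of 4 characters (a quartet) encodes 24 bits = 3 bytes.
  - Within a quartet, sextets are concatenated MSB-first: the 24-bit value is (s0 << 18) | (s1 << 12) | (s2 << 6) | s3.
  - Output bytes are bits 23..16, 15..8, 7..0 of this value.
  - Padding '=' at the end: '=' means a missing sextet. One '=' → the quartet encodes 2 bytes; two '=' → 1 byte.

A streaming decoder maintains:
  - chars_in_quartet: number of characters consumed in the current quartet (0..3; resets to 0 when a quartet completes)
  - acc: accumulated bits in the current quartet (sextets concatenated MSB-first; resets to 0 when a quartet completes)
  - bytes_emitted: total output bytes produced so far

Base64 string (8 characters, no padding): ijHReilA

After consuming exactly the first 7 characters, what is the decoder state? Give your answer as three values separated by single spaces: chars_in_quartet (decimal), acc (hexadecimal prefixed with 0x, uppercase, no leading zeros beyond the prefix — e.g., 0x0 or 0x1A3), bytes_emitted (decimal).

After char 0 ('i'=34): chars_in_quartet=1 acc=0x22 bytes_emitted=0
After char 1 ('j'=35): chars_in_quartet=2 acc=0x8A3 bytes_emitted=0
After char 2 ('H'=7): chars_in_quartet=3 acc=0x228C7 bytes_emitted=0
After char 3 ('R'=17): chars_in_quartet=4 acc=0x8A31D1 -> emit 8A 31 D1, reset; bytes_emitted=3
After char 4 ('e'=30): chars_in_quartet=1 acc=0x1E bytes_emitted=3
After char 5 ('i'=34): chars_in_quartet=2 acc=0x7A2 bytes_emitted=3
After char 6 ('l'=37): chars_in_quartet=3 acc=0x1E8A5 bytes_emitted=3

Answer: 3 0x1E8A5 3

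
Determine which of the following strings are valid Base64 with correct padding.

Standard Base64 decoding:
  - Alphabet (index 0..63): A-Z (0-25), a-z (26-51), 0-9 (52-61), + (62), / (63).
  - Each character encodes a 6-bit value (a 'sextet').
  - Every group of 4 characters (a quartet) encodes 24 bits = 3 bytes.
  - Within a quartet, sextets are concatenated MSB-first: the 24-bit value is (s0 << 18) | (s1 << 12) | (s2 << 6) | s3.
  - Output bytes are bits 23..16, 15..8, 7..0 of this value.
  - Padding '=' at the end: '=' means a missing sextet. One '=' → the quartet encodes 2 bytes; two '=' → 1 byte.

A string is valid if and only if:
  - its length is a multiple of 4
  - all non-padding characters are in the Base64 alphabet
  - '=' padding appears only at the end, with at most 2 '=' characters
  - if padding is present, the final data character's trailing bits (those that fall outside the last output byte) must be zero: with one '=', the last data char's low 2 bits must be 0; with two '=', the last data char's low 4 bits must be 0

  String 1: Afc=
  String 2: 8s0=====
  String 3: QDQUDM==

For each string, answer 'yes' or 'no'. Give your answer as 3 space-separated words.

String 1: 'Afc=' → valid
String 2: '8s0=====' → invalid (5 pad chars (max 2))
String 3: 'QDQUDM==' → invalid (bad trailing bits)

Answer: yes no no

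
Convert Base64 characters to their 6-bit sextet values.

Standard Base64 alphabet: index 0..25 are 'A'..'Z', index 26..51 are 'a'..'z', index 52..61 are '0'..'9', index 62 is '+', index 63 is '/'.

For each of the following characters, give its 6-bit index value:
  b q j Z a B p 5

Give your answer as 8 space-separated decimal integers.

'b': a..z range, 26 + ord('b') − ord('a') = 27
'q': a..z range, 26 + ord('q') − ord('a') = 42
'j': a..z range, 26 + ord('j') − ord('a') = 35
'Z': A..Z range, ord('Z') − ord('A') = 25
'a': a..z range, 26 + ord('a') − ord('a') = 26
'B': A..Z range, ord('B') − ord('A') = 1
'p': a..z range, 26 + ord('p') − ord('a') = 41
'5': 0..9 range, 52 + ord('5') − ord('0') = 57

Answer: 27 42 35 25 26 1 41 57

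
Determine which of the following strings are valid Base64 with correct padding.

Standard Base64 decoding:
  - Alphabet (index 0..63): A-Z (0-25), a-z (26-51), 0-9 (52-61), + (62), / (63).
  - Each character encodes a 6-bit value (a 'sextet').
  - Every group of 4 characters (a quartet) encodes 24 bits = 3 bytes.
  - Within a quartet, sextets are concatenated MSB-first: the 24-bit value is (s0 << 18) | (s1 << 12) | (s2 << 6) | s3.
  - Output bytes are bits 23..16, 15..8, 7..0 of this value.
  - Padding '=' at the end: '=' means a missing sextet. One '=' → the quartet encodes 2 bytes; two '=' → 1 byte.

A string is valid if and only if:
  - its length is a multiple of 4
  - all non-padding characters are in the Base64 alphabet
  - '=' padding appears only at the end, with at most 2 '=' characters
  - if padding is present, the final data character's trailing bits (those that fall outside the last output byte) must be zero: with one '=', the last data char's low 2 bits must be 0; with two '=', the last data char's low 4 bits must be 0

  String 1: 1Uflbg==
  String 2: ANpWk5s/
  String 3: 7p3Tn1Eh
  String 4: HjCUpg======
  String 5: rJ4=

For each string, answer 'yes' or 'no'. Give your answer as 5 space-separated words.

String 1: '1Uflbg==' → valid
String 2: 'ANpWk5s/' → valid
String 3: '7p3Tn1Eh' → valid
String 4: 'HjCUpg======' → invalid (6 pad chars (max 2))
String 5: 'rJ4=' → valid

Answer: yes yes yes no yes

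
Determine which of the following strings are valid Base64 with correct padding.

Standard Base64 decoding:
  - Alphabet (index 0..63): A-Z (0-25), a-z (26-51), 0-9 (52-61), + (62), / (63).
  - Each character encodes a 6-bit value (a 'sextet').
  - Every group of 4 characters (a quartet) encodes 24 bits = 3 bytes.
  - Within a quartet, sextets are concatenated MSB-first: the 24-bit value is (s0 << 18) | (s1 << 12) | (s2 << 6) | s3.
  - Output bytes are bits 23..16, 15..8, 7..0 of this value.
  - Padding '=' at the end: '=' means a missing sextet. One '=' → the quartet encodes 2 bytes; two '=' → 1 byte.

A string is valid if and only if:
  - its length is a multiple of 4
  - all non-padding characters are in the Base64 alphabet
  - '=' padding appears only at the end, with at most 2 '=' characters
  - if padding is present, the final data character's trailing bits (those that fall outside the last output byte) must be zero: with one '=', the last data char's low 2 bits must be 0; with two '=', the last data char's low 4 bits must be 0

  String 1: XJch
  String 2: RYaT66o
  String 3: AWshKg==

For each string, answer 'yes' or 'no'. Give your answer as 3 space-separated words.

String 1: 'XJch' → valid
String 2: 'RYaT66o' → invalid (len=7 not mult of 4)
String 3: 'AWshKg==' → valid

Answer: yes no yes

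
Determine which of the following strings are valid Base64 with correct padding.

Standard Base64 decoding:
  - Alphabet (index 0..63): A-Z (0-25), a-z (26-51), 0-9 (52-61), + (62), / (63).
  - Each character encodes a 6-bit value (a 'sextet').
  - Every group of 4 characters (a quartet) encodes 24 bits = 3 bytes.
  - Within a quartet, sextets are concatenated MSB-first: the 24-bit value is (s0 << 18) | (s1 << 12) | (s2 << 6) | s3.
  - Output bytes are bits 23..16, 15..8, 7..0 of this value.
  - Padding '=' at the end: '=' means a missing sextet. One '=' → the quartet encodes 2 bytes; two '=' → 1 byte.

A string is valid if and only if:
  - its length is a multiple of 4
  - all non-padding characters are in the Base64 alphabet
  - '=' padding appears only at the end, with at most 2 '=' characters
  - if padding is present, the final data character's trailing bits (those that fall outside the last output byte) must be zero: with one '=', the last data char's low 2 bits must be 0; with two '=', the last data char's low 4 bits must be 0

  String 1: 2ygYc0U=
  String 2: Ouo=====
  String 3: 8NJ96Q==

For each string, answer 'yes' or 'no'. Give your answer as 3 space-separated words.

String 1: '2ygYc0U=' → valid
String 2: 'Ouo=====' → invalid (5 pad chars (max 2))
String 3: '8NJ96Q==' → valid

Answer: yes no yes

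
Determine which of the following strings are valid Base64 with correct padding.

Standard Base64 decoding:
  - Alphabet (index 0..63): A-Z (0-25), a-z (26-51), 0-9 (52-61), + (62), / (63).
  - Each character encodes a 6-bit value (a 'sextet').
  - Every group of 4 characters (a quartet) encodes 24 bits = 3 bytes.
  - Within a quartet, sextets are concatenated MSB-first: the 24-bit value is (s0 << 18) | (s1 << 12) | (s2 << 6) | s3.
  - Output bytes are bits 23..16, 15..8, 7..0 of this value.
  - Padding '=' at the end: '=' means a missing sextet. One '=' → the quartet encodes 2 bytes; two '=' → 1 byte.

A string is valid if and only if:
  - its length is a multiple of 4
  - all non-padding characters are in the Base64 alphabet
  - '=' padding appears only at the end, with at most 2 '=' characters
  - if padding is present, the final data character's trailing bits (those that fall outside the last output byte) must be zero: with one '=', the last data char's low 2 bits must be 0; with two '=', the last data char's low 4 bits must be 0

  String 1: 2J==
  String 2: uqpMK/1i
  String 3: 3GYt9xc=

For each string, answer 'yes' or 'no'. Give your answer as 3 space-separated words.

Answer: no yes yes

Derivation:
String 1: '2J==' → invalid (bad trailing bits)
String 2: 'uqpMK/1i' → valid
String 3: '3GYt9xc=' → valid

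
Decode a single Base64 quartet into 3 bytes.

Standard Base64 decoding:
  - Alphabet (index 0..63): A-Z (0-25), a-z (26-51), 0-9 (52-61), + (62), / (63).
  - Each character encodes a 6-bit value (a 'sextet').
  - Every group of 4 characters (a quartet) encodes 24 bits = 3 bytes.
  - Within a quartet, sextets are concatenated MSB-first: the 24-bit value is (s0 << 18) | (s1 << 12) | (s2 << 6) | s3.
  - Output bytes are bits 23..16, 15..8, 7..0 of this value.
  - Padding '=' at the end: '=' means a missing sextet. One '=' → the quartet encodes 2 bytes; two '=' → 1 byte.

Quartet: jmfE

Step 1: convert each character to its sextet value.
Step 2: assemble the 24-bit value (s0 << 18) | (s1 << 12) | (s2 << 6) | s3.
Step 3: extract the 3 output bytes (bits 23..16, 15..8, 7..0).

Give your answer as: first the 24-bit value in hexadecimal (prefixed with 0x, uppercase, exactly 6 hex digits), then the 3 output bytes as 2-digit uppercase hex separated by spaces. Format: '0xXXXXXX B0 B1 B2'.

Sextets: j=35, m=38, f=31, E=4
24-bit: (35<<18) | (38<<12) | (31<<6) | 4
      = 0x8C0000 | 0x026000 | 0x0007C0 | 0x000004
      = 0x8E67C4
Bytes: (v>>16)&0xFF=8E, (v>>8)&0xFF=67, v&0xFF=C4

Answer: 0x8E67C4 8E 67 C4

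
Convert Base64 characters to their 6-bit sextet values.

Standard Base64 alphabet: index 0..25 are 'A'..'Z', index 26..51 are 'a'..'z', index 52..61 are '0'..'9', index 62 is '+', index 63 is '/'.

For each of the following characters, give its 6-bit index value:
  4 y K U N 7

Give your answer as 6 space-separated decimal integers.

Answer: 56 50 10 20 13 59

Derivation:
'4': 0..9 range, 52 + ord('4') − ord('0') = 56
'y': a..z range, 26 + ord('y') − ord('a') = 50
'K': A..Z range, ord('K') − ord('A') = 10
'U': A..Z range, ord('U') − ord('A') = 20
'N': A..Z range, ord('N') − ord('A') = 13
'7': 0..9 range, 52 + ord('7') − ord('0') = 59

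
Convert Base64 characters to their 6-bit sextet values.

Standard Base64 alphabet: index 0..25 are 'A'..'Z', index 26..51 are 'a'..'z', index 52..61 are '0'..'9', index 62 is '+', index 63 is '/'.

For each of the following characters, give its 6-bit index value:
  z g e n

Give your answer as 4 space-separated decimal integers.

Answer: 51 32 30 39

Derivation:
'z': a..z range, 26 + ord('z') − ord('a') = 51
'g': a..z range, 26 + ord('g') − ord('a') = 32
'e': a..z range, 26 + ord('e') − ord('a') = 30
'n': a..z range, 26 + ord('n') − ord('a') = 39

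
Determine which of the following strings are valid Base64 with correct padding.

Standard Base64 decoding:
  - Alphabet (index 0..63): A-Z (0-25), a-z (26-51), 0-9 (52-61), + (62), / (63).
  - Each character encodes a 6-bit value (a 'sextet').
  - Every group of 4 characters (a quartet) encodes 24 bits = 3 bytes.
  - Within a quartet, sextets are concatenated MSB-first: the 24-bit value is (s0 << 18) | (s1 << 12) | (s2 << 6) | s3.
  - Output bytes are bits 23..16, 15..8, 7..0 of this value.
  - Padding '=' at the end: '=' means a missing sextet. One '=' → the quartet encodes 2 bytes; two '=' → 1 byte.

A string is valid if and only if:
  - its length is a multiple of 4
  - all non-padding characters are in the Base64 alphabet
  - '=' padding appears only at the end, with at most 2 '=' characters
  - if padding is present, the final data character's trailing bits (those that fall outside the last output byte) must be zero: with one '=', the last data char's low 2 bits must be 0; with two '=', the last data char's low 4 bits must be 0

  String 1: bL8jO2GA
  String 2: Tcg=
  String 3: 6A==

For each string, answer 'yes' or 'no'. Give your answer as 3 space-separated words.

String 1: 'bL8jO2GA' → valid
String 2: 'Tcg=' → valid
String 3: '6A==' → valid

Answer: yes yes yes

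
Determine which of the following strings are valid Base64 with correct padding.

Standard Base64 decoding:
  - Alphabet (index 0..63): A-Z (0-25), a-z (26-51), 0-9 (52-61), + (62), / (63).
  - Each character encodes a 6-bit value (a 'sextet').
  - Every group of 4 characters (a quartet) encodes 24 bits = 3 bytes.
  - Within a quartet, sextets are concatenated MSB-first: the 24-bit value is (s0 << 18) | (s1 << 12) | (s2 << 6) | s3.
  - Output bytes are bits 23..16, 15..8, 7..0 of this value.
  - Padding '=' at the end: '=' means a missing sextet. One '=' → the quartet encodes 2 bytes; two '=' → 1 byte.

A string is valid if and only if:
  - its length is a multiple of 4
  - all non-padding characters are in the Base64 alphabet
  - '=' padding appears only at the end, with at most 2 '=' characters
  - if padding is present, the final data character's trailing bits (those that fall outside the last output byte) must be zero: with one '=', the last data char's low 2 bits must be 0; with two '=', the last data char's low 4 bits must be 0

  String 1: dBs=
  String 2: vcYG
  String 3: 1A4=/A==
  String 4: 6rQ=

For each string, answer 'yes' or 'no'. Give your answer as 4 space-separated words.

String 1: 'dBs=' → valid
String 2: 'vcYG' → valid
String 3: '1A4=/A==' → invalid (bad char(s): ['=']; '=' in middle)
String 4: '6rQ=' → valid

Answer: yes yes no yes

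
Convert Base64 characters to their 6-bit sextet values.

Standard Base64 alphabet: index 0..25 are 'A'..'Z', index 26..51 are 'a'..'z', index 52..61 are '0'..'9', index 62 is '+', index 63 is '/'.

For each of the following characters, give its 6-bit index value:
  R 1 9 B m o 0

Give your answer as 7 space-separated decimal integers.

Answer: 17 53 61 1 38 40 52

Derivation:
'R': A..Z range, ord('R') − ord('A') = 17
'1': 0..9 range, 52 + ord('1') − ord('0') = 53
'9': 0..9 range, 52 + ord('9') − ord('0') = 61
'B': A..Z range, ord('B') − ord('A') = 1
'm': a..z range, 26 + ord('m') − ord('a') = 38
'o': a..z range, 26 + ord('o') − ord('a') = 40
'0': 0..9 range, 52 + ord('0') − ord('0') = 52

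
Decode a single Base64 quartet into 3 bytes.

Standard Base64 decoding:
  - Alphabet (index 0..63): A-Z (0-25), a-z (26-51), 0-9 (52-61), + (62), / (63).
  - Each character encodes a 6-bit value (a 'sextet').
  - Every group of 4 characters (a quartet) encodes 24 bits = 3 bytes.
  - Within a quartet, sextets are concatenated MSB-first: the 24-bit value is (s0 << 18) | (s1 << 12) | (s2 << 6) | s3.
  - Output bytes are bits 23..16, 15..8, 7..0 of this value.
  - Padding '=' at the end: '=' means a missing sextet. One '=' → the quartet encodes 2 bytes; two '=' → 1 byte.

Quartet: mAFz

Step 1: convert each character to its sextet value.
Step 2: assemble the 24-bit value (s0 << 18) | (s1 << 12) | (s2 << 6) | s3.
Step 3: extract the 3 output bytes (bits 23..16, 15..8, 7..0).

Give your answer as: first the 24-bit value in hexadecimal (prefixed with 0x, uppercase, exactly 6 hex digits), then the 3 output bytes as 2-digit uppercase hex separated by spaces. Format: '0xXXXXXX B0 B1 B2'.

Sextets: m=38, A=0, F=5, z=51
24-bit: (38<<18) | (0<<12) | (5<<6) | 51
      = 0x980000 | 0x000000 | 0x000140 | 0x000033
      = 0x980173
Bytes: (v>>16)&0xFF=98, (v>>8)&0xFF=01, v&0xFF=73

Answer: 0x980173 98 01 73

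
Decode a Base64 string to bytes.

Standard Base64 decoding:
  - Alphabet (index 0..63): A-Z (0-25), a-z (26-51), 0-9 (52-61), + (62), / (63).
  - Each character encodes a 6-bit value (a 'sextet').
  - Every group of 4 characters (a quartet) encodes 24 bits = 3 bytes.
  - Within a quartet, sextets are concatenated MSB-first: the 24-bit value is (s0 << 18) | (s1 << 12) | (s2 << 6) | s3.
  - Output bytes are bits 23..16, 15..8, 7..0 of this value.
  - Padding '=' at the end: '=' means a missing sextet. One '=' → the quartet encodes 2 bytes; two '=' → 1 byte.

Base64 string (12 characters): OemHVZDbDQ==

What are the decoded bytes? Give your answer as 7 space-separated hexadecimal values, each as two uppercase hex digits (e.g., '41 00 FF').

Answer: 39 E9 87 55 90 DB 0D

Derivation:
After char 0 ('O'=14): chars_in_quartet=1 acc=0xE bytes_emitted=0
After char 1 ('e'=30): chars_in_quartet=2 acc=0x39E bytes_emitted=0
After char 2 ('m'=38): chars_in_quartet=3 acc=0xE7A6 bytes_emitted=0
After char 3 ('H'=7): chars_in_quartet=4 acc=0x39E987 -> emit 39 E9 87, reset; bytes_emitted=3
After char 4 ('V'=21): chars_in_quartet=1 acc=0x15 bytes_emitted=3
After char 5 ('Z'=25): chars_in_quartet=2 acc=0x559 bytes_emitted=3
After char 6 ('D'=3): chars_in_quartet=3 acc=0x15643 bytes_emitted=3
After char 7 ('b'=27): chars_in_quartet=4 acc=0x5590DB -> emit 55 90 DB, reset; bytes_emitted=6
After char 8 ('D'=3): chars_in_quartet=1 acc=0x3 bytes_emitted=6
After char 9 ('Q'=16): chars_in_quartet=2 acc=0xD0 bytes_emitted=6
Padding '==': partial quartet acc=0xD0 -> emit 0D; bytes_emitted=7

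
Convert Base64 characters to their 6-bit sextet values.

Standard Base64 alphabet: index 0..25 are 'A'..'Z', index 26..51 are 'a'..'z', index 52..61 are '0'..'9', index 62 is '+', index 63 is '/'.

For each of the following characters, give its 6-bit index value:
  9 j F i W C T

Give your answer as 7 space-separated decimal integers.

'9': 0..9 range, 52 + ord('9') − ord('0') = 61
'j': a..z range, 26 + ord('j') − ord('a') = 35
'F': A..Z range, ord('F') − ord('A') = 5
'i': a..z range, 26 + ord('i') − ord('a') = 34
'W': A..Z range, ord('W') − ord('A') = 22
'C': A..Z range, ord('C') − ord('A') = 2
'T': A..Z range, ord('T') − ord('A') = 19

Answer: 61 35 5 34 22 2 19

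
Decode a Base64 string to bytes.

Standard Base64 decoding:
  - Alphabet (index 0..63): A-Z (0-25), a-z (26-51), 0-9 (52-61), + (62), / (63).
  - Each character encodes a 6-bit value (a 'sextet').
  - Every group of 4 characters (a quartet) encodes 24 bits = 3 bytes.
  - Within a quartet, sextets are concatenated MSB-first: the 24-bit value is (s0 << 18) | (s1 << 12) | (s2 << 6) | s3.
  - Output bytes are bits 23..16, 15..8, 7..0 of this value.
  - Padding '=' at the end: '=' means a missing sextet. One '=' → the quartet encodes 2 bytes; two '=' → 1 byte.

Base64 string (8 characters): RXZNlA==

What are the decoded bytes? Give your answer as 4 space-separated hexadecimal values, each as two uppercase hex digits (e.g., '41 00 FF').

Answer: 45 76 4D 94

Derivation:
After char 0 ('R'=17): chars_in_quartet=1 acc=0x11 bytes_emitted=0
After char 1 ('X'=23): chars_in_quartet=2 acc=0x457 bytes_emitted=0
After char 2 ('Z'=25): chars_in_quartet=3 acc=0x115D9 bytes_emitted=0
After char 3 ('N'=13): chars_in_quartet=4 acc=0x45764D -> emit 45 76 4D, reset; bytes_emitted=3
After char 4 ('l'=37): chars_in_quartet=1 acc=0x25 bytes_emitted=3
After char 5 ('A'=0): chars_in_quartet=2 acc=0x940 bytes_emitted=3
Padding '==': partial quartet acc=0x940 -> emit 94; bytes_emitted=4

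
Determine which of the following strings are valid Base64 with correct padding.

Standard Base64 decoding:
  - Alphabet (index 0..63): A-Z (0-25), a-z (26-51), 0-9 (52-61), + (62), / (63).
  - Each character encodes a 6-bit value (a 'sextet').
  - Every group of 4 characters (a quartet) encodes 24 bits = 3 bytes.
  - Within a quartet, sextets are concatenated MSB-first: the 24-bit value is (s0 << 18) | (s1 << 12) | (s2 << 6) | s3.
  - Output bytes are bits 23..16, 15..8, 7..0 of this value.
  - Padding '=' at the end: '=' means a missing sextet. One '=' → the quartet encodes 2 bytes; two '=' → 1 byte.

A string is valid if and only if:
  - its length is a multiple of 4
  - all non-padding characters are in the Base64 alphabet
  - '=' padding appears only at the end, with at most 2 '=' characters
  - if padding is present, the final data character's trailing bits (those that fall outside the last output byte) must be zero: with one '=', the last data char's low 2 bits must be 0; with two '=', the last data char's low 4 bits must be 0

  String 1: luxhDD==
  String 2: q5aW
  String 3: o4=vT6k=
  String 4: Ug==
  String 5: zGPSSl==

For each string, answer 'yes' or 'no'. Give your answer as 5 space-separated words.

String 1: 'luxhDD==' → invalid (bad trailing bits)
String 2: 'q5aW' → valid
String 3: 'o4=vT6k=' → invalid (bad char(s): ['=']; '=' in middle)
String 4: 'Ug==' → valid
String 5: 'zGPSSl==' → invalid (bad trailing bits)

Answer: no yes no yes no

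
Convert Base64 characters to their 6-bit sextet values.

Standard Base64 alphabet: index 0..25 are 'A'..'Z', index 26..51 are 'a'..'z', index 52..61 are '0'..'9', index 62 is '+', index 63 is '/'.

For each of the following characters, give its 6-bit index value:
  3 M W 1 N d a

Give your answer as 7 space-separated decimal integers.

'3': 0..9 range, 52 + ord('3') − ord('0') = 55
'M': A..Z range, ord('M') − ord('A') = 12
'W': A..Z range, ord('W') − ord('A') = 22
'1': 0..9 range, 52 + ord('1') − ord('0') = 53
'N': A..Z range, ord('N') − ord('A') = 13
'd': a..z range, 26 + ord('d') − ord('a') = 29
'a': a..z range, 26 + ord('a') − ord('a') = 26

Answer: 55 12 22 53 13 29 26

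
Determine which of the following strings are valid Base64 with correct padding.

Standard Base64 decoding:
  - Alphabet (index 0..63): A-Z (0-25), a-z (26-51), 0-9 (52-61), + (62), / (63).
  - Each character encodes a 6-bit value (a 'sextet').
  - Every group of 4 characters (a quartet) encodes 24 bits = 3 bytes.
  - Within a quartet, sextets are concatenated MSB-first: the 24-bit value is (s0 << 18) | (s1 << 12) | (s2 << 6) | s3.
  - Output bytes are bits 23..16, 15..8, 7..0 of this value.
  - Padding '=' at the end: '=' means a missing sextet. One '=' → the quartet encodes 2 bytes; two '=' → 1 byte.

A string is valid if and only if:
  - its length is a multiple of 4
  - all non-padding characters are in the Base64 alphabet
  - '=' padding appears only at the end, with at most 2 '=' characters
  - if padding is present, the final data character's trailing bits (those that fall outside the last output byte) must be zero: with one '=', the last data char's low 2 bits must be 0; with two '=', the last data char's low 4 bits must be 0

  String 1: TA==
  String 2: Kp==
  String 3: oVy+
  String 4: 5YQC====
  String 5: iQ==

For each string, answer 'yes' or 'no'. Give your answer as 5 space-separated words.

Answer: yes no yes no yes

Derivation:
String 1: 'TA==' → valid
String 2: 'Kp==' → invalid (bad trailing bits)
String 3: 'oVy+' → valid
String 4: '5YQC====' → invalid (4 pad chars (max 2))
String 5: 'iQ==' → valid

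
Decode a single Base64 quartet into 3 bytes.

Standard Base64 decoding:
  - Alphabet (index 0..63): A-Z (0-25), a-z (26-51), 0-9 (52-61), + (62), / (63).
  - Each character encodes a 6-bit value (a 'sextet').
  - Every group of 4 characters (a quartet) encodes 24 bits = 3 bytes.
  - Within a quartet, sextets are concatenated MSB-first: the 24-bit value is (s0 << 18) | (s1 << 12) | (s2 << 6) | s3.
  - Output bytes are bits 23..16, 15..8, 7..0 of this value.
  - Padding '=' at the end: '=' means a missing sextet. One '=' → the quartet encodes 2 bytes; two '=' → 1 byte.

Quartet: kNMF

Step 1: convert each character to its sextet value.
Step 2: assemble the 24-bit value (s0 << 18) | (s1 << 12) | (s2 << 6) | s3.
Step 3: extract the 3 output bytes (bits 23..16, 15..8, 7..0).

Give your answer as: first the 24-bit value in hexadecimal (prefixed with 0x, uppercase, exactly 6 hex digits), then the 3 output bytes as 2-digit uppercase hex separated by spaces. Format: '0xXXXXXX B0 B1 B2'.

Answer: 0x90D305 90 D3 05

Derivation:
Sextets: k=36, N=13, M=12, F=5
24-bit: (36<<18) | (13<<12) | (12<<6) | 5
      = 0x900000 | 0x00D000 | 0x000300 | 0x000005
      = 0x90D305
Bytes: (v>>16)&0xFF=90, (v>>8)&0xFF=D3, v&0xFF=05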